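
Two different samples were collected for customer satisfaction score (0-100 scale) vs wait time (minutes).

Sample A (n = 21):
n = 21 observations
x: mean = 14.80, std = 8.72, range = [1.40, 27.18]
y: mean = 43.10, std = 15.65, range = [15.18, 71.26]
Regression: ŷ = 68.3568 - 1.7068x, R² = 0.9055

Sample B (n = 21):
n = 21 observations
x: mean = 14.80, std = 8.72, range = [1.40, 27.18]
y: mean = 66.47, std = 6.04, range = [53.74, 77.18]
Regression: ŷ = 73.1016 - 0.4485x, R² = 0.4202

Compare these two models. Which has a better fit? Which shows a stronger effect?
Model A has the better fit (R² = 0.9055 vs 0.4202). Model A shows the stronger effect (|β₁| = 1.7068 vs 0.4485).

Model Comparison:

Which explains more variance? (R²)
- Model A: R² = 0.9055 → 90.55% of variance in satisfaction score explained
- Model B: R² = 0.4202 → 42.02% of variance in satisfaction score explained
- 0.9055 > 0.4202 → Model A has the better fit

Which has the larger per-minute effect? (|β₁|)
- Model A: β₁ = -1.7068 → predicted satisfaction score falls 1.7068 points per additional minute of wait time
- Model B: β₁ = -0.4485 → predicted satisfaction score falls 0.4485 points per additional minute of wait time
- |-1.7068| > |-0.4485| → Model A shows the stronger marginal effect

Note: The two samples could reflect different populations, time periods, or measurement quality.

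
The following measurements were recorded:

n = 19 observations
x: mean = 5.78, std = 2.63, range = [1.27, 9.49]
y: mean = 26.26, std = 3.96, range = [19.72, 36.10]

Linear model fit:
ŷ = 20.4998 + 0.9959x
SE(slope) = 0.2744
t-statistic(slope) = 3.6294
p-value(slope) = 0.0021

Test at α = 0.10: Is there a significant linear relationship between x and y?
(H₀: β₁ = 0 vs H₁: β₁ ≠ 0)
Since p-value = 0.0021 < α = 0.10, reject H₀ — the slope is significantly different from 0.

Hypothesis test for the slope coefficient:

H₀: β₁ = 0 (no linear relationship)
H₁: β₁ ≠ 0 (linear relationship exists)

Test statistic: t = β̂₁ / SE(β̂₁) = 0.9959 / 0.2744 = 3.6294

The p-value (0.0021) is the probability, under H₀, of a t-statistic at least as extreme as |t| = 3.6294 (two-sided, df = n − 2 = 17).

Decision rule: reject H₀ if p-value < α.
p-value = 0.0021 < α = 0.10 → reject H₀.

At α = 0.10 the data do provide convincing evidence of a nonzero slope.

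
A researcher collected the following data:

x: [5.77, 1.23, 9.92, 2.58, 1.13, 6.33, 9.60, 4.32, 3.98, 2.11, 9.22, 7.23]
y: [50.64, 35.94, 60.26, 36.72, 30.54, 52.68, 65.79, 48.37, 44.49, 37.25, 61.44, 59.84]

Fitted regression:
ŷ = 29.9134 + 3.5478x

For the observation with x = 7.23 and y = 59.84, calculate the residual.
Residual = 4.2760

The residual is the difference between the actual value and the predicted value:

Residual = y - ŷ

Step 1: Calculate predicted value
ŷ = 29.9134 + 3.5478 × 7.23
ŷ = 55.5640

Step 2: Calculate residual
Residual = 59.84 - 55.5640
Residual = 4.2760

Interpretation: the model underestimates the actual value by 4.2760 at this point (positive residual → observation lies above the fitted line).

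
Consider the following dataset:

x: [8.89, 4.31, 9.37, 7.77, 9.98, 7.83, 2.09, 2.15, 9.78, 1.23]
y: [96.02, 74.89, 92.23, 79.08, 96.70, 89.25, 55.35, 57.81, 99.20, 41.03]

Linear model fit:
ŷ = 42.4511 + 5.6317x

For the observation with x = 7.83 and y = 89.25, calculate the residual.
Residual = 2.7027

The residual is the difference between the actual value and the predicted value:

Residual = y - ŷ

Step 1: Calculate predicted value
ŷ = 42.4511 + 5.6317 × 7.83
ŷ = 86.5473

Step 2: Calculate residual
Residual = 89.25 - 86.5473
Residual = 2.7027

Sign check: y > ŷ, so the point is above the line and the fit underestimates here.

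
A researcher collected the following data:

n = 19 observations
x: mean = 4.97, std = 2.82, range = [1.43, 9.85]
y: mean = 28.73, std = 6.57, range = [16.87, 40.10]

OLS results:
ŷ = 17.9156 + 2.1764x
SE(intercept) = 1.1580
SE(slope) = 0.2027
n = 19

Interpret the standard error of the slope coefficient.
SE(β̂₁) = 0.2027 is the estimated standard deviation of the slope estimate across repeated samples; relative to β̂₁ = 2.1764 that is 9.3%, a precise estimate.

SE(β̂₁) = 0.2027 says: if we drew many samples of n = 19 from the same population and refit each time, the fitted slopes would scatter with a standard deviation of roughly 0.2027 around the true β₁.

Relative precision:
- SE / |β̂₁| = 0.2027 / 2.1764 = 9.3%
- Rule of thumb (under 20%: precise; 20% to under 50%: moderately precise; 50% or more: imprecise) → precise

Link to interval estimation: a confidence interval for β₁ is β̂₁ ± t* × 0.2027, so SE sets the half-width per unit of t*.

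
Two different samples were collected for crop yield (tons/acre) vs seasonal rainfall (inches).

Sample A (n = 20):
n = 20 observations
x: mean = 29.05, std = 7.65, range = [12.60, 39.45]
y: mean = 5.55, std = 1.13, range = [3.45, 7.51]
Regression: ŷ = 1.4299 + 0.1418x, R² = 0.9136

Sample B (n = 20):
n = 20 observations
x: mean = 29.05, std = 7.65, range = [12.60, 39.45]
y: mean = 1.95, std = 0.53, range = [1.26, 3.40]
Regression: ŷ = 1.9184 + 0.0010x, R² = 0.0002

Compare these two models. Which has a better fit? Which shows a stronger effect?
Model A has the better fit (R² = 0.9136 vs 0.0002). Model A shows the stronger effect (|β₁| = 0.1418 vs 0.0010).

Model Comparison:

Which explains more variance? (R²)
- Model A: R² = 0.9136 → 91.36% of variance in crop yield explained
- Model B: R² = 0.0002 → 0.02% of variance in crop yield explained
- 0.9136 > 0.0002 → Model A has the better fit

Strength of effect — compare |β₁|:
- Model A: β₁ = 0.1418 → predicted crop yield rises 0.1418 tons/acre per additional inch of rainfall
- Model B: β₁ = 0.0010 → predicted crop yield rises 0.0010 tons/acre per additional inch of rainfall
- |0.1418| > |0.0010| → Model A shows the stronger marginal effect

Notes:
- A steeper slope doesn't make a better model if the scatter around the line is large.
- R² measures how tightly points cluster around the line; β₁ measures how steep the line is — they answer different questions.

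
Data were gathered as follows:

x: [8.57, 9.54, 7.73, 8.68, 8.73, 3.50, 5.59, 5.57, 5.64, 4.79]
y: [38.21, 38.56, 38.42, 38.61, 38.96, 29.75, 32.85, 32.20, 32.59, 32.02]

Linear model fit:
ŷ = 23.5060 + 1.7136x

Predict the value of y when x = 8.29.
ŷ = 37.7117

To predict y for x = 8.29, substitute into the regression equation:

ŷ = 23.5060 + 1.7136 × 8.29
ŷ = 23.5060 + 14.2057
ŷ = 37.7117

This is a point prediction; actual observations scatter around it by roughly the residual standard deviation.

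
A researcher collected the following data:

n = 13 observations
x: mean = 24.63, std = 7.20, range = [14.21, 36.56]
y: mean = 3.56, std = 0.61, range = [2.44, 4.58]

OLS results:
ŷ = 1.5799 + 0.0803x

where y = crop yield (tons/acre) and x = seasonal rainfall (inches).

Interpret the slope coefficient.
For each additional inch of rainfall, predicted crop yield increases by approximately 0.0803 tons/acre.

The slope coefficient β₁ = 0.0803 represents the marginal effect of rainfall on crop yield.

Interpretation:
- Rainfall up by 1 inch → predicted crop yield increases by 0.0803 tons/acre
- The effect is assumed constant over the observed range of x (linearity)
- The slope describes association in these data, not necessarily a causal effect

The intercept β₀ = 1.5799 is the predicted crop yield when rainfall = 0; since the smallest observed x is 14.21, this is an extrapolation and mainly anchors the line.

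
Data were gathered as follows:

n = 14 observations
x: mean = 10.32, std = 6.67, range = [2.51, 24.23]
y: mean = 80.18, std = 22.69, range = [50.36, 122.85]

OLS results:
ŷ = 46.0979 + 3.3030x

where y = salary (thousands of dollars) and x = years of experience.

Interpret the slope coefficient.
On average, salary is about 3.3030 thousand dollars higher for every extra year of experience.

β₁ = 3.3030 is the change in predicted salary (thousand dollars) per additional year of experience.

Interpretation:
- Experience up by 1 year → predicted salary increases by 3.3030 thousand dollars
- The effect is assumed constant over the observed range of x (linearity)

The intercept β₀ = 46.0979 is the predicted salary when experience = 0; since the smallest observed x is 2.51, this is an extrapolation and mainly anchors the line.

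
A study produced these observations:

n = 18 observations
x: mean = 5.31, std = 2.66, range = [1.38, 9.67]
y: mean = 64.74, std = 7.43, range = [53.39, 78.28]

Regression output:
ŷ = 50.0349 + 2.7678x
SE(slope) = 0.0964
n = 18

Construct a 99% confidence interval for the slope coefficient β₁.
The 99% CI for β₁ is (2.4862, 3.0494)

Confidence interval for the slope:

The 99% CI for β₁ is: β̂₁ ± t*(α/2, n-2) × SE(β̂₁)

Step 1: Find critical t-value
- Confidence level = 0.99
- Degrees of freedom = n - 2 = 18 - 2 = 16
- t*(α/2, 16) = 2.9208

Step 2: Calculate margin of error
Margin = 2.9208 × 0.0964 = 0.2816

Step 3: Construct interval
CI = 2.7678 ± 0.2816
CI = (2.4862, 3.0494)

Interpretation: intervals built this way capture the true β₁ in 99% of repeated samples; here the plausible range for the per-unit effect of x on y is 2.4862 to 3.0494.
The interval does not include 0, suggesting a significant linear relationship.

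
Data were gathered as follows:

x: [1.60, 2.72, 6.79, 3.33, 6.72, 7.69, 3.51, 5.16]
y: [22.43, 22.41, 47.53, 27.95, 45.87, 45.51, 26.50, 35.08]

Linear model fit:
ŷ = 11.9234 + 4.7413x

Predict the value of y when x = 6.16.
ŷ = 41.1298

To predict y for x = 6.16, substitute into the regression equation:

ŷ = 11.9234 + 4.7413 × 6.16
ŷ = 11.9234 + 29.2064
ŷ = 41.1298

This is the fitted mean response at that x — an individual observation would come with a wider prediction interval.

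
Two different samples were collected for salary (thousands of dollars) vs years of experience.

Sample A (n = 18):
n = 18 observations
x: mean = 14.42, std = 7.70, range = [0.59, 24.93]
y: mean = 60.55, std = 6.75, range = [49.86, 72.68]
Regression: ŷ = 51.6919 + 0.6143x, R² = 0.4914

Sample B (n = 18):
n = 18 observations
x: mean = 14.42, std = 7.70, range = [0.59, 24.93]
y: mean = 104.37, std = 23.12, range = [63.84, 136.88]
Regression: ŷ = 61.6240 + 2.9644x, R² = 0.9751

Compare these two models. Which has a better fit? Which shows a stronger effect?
Model B has the better fit (R² = 0.9751 vs 0.4914). Model B shows the stronger effect (|β₁| = 2.9644 vs 0.6143).

Model Comparison:

Fit — compare R²:
- Model A: R² = 0.4914 → 49.14% of variance in salary explained
- Model B: R² = 0.9751 → 97.51% of variance in salary explained
- 0.9751 > 0.4914 → Model B has the better fit

Strength of effect — compare |β₁|:
- Model A: β₁ = 0.6143 → predicted salary rises 0.6143 thousand dollars per additional year of experience
- Model B: β₁ = 2.9644 → predicted salary rises 2.9644 thousand dollars per additional year of experience
- |0.6143| < |2.9644| → Model B shows the stronger marginal effect

Notes:
- A steeper slope doesn't make a better model if the scatter around the line is large.
- The two samples could reflect different populations, time periods, or measurement quality.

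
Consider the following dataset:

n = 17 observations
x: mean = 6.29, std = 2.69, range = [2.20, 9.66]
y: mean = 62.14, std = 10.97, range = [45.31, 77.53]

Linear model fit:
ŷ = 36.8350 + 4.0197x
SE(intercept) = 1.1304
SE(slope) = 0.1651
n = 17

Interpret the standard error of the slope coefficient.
SE(β̂₁) = 0.1651 is the estimated standard deviation of the slope estimate across repeated samples; relative to β̂₁ = 4.0197 that is 4.1%, a precise estimate.

SE(β̂₁) = 0.1651 says: if we drew many samples of n = 17 from the same population and refit each time, the fitted slopes would scatter with a standard deviation of roughly 0.1651 around the true β₁.

Relative precision:
- SE / |β̂₁| = 0.1651 / 4.0197 = 4.1%
- Rule of thumb (under 20%: precise; 20% to under 50%: moderately precise; 50% or more: imprecise) → precise

Link to the t-test: t = β̂₁ / SE(β̂₁) = 4.0197 / 0.1651 = 24.3471, the statistic for H₀: β₁ = 0.

What drives SE(β̂₁): more residual scatter → larger SE.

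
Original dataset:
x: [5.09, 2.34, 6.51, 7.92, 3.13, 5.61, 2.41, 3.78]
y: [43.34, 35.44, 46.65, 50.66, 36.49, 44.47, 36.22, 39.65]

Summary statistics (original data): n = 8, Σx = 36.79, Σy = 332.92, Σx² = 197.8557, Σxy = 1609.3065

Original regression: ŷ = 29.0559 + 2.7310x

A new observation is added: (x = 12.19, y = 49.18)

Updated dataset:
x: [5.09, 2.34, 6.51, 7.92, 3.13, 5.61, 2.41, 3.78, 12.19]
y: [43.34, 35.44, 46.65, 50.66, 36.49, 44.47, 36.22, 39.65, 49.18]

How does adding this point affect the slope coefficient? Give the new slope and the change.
New slope β₁ = 1.6189 versus 2.7310 before: a change of -1.1121 (-40.7%).

x = 12.19 lies well outside the original x-range [2.34, 7.92] (x̄ ≈ 4.60), so this observation has high leverage and can move the slope substantially.

Step 1: Update the sums with the new point (n goes from 8 to 9)
Σx  = 36.79 + 12.19 = 48.98
Σy  = 332.92 + 49.18 = 382.10
Σx² = 197.8557 + 12.19² = 197.8557 + 148.5961 = 346.4518
Σxy = 1609.3065 + 12.19×49.18 = 1609.3065 + 599.5042 = 2208.8107

Step 2: Recompute the slope with b₁ = (nΣxy − ΣxΣy) / (nΣx² − (Σx)²)
Numerator   = 9×2208.8107 − 48.98×382.10 = 19879.2963 − 18715.2580 = 1164.0383
Denominator = 9×346.4518 − 48.98² = 3118.0662 − 2399.0404 = 719.0258
b₁(new) = 1164.0383 / 719.0258 = 1.6189

(Same formula on the original sums: (8×1609.3065 − 36.79×332.92) / (8×197.8557 − 36.79²) = 626.3252 / 229.3415 = 2.7310, matching the given fit.)

Step 3: Change in slope
Δβ₁ = 1.6189 − 2.7310 = -1.1121
Relative change = -1.1121 / 2.7310 × 100% = -40.7%
→ the slope decreases when the point is added.

Because the point sits below the extension of the original line at a high-leverage x, it tilts the fit down.
In practice: investigate whether it comes from the same population as the rest of the sample.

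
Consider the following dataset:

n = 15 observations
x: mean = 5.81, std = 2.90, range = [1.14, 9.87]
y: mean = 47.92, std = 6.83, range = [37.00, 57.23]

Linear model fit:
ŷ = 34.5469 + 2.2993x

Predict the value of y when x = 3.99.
ŷ = 43.7211

To predict y for x = 3.99, substitute into the regression equation:

ŷ = 34.5469 + 2.2993 × 3.99
ŷ = 34.5469 + 9.1742
ŷ = 43.7211

This is the fitted mean response at that x — an individual observation would come with a wider prediction interval.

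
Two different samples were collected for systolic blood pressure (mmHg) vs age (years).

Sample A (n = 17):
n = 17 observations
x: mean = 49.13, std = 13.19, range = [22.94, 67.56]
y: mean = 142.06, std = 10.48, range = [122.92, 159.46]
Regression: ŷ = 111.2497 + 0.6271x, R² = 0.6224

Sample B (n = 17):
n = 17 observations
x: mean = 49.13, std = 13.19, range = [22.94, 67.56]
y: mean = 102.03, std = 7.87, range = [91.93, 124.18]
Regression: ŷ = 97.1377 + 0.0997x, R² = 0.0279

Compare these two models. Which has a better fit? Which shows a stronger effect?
Model A has the better fit (R² = 0.6224 vs 0.0279). Model A shows the stronger effect (|β₁| = 0.6271 vs 0.0997).

Model Comparison:

Which explains more variance? (R²)
- Model A: R² = 0.6224 → 62.24% of variance in blood pressure explained
- Model B: R² = 0.0279 → 2.79% of variance in blood pressure explained
- 0.6224 > 0.0279 → Model A has the better fit

Effect size (slope magnitude):
- Model A: β₁ = 0.6271 → predicted blood pressure rises 0.6271 mmHg per additional year of age
- Model B: β₁ = 0.0997 → predicted blood pressure rises 0.0997 mmHg per additional year of age
- |0.6271| > |0.0997| → Model A shows the stronger marginal effect

Note: A better fit (higher R²) doesn't necessarily mean a more important relationship.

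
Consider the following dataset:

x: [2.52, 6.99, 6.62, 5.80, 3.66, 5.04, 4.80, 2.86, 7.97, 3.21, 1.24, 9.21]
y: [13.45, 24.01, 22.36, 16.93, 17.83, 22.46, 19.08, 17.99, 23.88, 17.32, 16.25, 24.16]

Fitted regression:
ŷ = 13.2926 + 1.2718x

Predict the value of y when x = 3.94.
ŷ = 18.3035

To predict y for x = 3.94, substitute into the regression equation:

ŷ = 13.2926 + 1.2718 × 3.94
ŷ = 13.2926 + 5.0109
ŷ = 18.3035

This is the fitted mean response at that x — an individual observation would come with a wider prediction interval.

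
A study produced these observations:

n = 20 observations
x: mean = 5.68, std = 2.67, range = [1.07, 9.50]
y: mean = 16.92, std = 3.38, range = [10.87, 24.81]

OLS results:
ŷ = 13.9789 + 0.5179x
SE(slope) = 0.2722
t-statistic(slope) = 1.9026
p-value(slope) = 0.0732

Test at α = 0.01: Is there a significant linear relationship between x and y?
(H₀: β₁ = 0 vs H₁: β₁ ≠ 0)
p-value = 0.0732 ≥ α = 0.01, so we fail to reject H₀. The relationship is not significant.

Hypothesis test for the slope coefficient:

H₀: β₁ = 0 (no linear relationship)
H₁: β₁ ≠ 0 (linear relationship exists)

Test statistic: t = β̂₁ / SE(β̂₁) = 0.5179 / 0.2722 = 1.9026

With df = 18, the two-sided p-value for |t| = 1.9026 is 0.0732.

Decision rule: reject H₀ if p-value < α.
p-value = 0.0732 ≥ α = 0.01 → fail to reject H₀.

Conclusion: the linear association between x and y is not significant at the 1% level.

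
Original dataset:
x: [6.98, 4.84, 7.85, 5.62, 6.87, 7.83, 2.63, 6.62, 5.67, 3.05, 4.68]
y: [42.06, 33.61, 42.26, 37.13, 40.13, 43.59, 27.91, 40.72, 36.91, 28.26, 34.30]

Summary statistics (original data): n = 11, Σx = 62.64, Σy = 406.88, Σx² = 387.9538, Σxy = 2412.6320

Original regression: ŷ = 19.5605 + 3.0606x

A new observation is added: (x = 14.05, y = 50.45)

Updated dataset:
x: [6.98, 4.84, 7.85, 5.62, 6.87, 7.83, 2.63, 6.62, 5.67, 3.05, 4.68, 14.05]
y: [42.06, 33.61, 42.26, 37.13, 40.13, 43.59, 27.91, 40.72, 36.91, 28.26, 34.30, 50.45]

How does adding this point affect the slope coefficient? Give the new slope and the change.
Adding the point moves β₁ from 3.0606 to 2.0866, i.e. it decreases by 0.9740 (-31.8%).

The new point has HIGH LEVERAGE: x = 14.05 is far from the original mean x̄ = 62.64/11 ≈ 5.69 (original range [2.63, 7.85]).

Step 1: Update the sums with the new point (n goes from 11 to 12)
Σx  = 62.64 + 14.05 = 76.69
Σy  = 406.88 + 50.45 = 457.33
Σx² = 387.9538 + 14.05² = 387.9538 + 197.4025 = 585.3563
Σxy = 2412.6320 + 14.05×50.45 = 2412.6320 + 708.8225 = 3121.4545

Step 2: Recompute the slope with b₁ = (nΣxy − ΣxΣy) / (nΣx² − (Σx)²)
Numerator   = 12×3121.4545 − 76.69×457.33 = 37457.4540 − 35072.6377 = 2384.8163
Denominator = 12×585.3563 − 76.69² = 7024.2756 − 5881.3561 = 1142.9195
b₁(new) = 2384.8163 / 1142.9195 = 2.0866

(Same formula on the original sums: (11×2412.6320 − 62.64×406.88) / (11×387.9538 − 62.64²) = 1051.9888 / 343.7222 = 3.0606, matching the given fit.)

Step 3: Change in slope
Δβ₁ = 2.0866 − 3.0606 = -0.9740
Relative change = -0.9740 / 3.0606 × 100% = -31.8%
→ the slope decreases when the point is added.

A high-leverage point only changes the slope if it is off the original line; here y = 50.45 is below the original trend, so the slope decreases.
In practice: check such a point for data-entry or measurement error.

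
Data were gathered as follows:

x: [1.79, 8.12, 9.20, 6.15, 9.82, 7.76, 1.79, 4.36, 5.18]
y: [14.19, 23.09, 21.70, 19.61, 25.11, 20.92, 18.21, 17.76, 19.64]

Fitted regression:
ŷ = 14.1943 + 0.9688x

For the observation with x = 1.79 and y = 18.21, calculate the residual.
Residual = 2.2815

The residual is the difference between the actual value and the predicted value:

Residual = y - ŷ

Step 1: Calculate predicted value
ŷ = 14.1943 + 0.9688 × 1.79
ŷ = 15.9285

Step 2: Calculate residual
Residual = 18.21 - 15.9285
Residual = 2.2815

The residual is positive, so the observed y = 18.21 sits above the regression line (the line underestimates it by 2.2815).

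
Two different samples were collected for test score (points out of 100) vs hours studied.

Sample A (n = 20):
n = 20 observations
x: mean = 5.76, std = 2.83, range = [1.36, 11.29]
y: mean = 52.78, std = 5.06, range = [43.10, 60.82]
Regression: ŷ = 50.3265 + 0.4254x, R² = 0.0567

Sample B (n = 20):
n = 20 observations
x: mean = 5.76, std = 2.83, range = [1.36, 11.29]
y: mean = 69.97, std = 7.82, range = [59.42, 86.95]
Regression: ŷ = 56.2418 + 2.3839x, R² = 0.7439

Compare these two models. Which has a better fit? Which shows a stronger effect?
Model B has the better fit (R² = 0.7439 vs 0.0567). Model B shows the stronger effect (|β₁| = 2.3839 vs 0.4254).

Model Comparison:

Fit — compare R²:
- Model A: R² = 0.0567 → 5.67% of variance in test score explained
- Model B: R² = 0.7439 → 74.39% of variance in test score explained
- 0.7439 > 0.0567 → Model B has the better fit

Effect size (slope magnitude):
- Model A: β₁ = 0.4254 → predicted test score rises 0.4254 points per additional hour of study time
- Model B: β₁ = 2.3839 → predicted test score rises 2.3839 points per additional hour of study time
- |0.4254| < |2.3839| → Model B shows the stronger marginal effect

Notes:
- A better fit (higher R²) doesn't necessarily mean a more important relationship.
- A steeper slope doesn't make a better model if the scatter around the line is large.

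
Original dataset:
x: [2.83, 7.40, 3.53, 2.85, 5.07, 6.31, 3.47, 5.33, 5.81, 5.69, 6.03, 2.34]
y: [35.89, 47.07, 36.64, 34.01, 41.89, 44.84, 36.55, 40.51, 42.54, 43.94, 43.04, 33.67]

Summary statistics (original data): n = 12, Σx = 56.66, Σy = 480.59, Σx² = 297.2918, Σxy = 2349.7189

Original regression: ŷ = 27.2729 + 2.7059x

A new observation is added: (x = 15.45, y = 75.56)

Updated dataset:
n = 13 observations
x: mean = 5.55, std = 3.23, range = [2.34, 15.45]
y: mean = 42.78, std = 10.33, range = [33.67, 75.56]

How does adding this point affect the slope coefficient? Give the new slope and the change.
Adding the point moves β₁ from 2.7059 to 3.1778, i.e. it increases by 0.4719 (+17.4%).

The new point has HIGH LEVERAGE: x = 15.45 is far from the original mean x̄ = 56.66/12 ≈ 4.72 (original range [2.34, 7.40]).

Step 1: Update the sums with the new point (n goes from 12 to 13)
Σx  = 56.66 + 15.45 = 72.11
Σy  = 480.59 + 75.56 = 556.15
Σx² = 297.2918 + 15.45² = 297.2918 + 238.7025 = 535.9943
Σxy = 2349.7189 + 15.45×75.56 = 2349.7189 + 1167.4020 = 3517.1209

Step 2: Recompute the slope with b₁ = (nΣxy − ΣxΣy) / (nΣx² − (Σx)²)
Numerator   = 13×3517.1209 − 72.11×556.15 = 45722.5717 − 40103.9765 = 5618.5952
Denominator = 13×535.9943 − 72.11² = 6967.9259 − 5199.8521 = 1768.0738
b₁(new) = 5618.5952 / 1768.0738 = 3.1778

(Same formula on the original sums: (12×2349.7189 − 56.66×480.59) / (12×297.2918 − 56.66²) = 966.3974 / 357.1460 = 2.7059, matching the given fit.)

Step 3: Change in slope
Δβ₁ = 3.1778 − 2.7059 = +0.4719
Relative change = +0.4719 / 2.7059 × 100% = +17.4%
→ the slope increases when the point is added.

A high-leverage point only changes the slope if it is off the original line; here y = 75.56 is above the original trend, so the slope increases.
In practice: refit with and without it and report both if conclusions differ; check such a point for data-entry or measurement error.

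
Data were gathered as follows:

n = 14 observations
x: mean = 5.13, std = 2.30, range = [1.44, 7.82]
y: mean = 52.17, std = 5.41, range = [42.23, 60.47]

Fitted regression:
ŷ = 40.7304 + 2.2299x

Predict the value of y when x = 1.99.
ŷ = 45.1679

To predict y for x = 1.99, substitute into the regression equation:

ŷ = 40.7304 + 2.2299 × 1.99
ŷ = 40.7304 + 4.4375
ŷ = 45.1679

This is the fitted mean response at that x — an individual observation would come with a wider prediction interval.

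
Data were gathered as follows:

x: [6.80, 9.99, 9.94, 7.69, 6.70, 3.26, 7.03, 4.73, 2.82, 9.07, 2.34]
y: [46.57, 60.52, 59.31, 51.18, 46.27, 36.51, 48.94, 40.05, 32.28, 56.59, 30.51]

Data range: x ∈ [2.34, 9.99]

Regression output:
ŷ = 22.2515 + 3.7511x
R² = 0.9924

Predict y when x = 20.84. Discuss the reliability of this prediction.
ŷ = 100.4244, but this is extrapolation (above the data range [2.34, 9.99]) and may be unreliable.

Prediction calculation:
ŷ = 22.2515 + 3.7511 × 20.84
ŷ = 100.4244

Reliability:
- Data range: x ∈ [2.34, 9.99]
- Prediction point: x = 20.84 is 10.85 units above the observed range → this is EXTRAPOLATION, not interpolation

Why that matters here:
- The linear relationship may not hold outside the observed range
- There are no observations near this x to validate the fitted line there

The R² = 0.9924 only validates the fit within [2.34, 9.99]; treat ŷ = 100.4244 with caution.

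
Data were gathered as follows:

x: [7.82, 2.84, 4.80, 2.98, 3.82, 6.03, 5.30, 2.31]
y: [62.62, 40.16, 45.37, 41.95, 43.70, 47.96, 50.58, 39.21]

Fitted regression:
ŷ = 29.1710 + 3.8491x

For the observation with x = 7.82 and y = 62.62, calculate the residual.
Residual = 3.3490

The residual is the difference between the actual value and the predicted value:

Residual = y - ŷ

Step 1: Calculate predicted value
ŷ = 29.1710 + 3.8491 × 7.82
ŷ = 59.2710

Step 2: Calculate residual
Residual = 62.62 - 59.2710
Residual = 3.3490

Interpretation: the model underestimates the actual value by 3.3490 at this point (positive residual → observation lies above the fitted line).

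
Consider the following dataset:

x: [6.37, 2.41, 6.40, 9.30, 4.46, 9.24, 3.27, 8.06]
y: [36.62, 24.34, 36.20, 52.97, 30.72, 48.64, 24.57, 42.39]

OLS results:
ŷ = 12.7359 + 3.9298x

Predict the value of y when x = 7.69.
ŷ = 42.9561

Plug x = 7.69 into the fitted line:

ŷ = 12.7359 + 3.9298 × 7.69
ŷ = 12.7359 + 30.2202
ŷ = 42.9561

This is the fitted mean response at that x — an individual observation would come with a wider prediction interval.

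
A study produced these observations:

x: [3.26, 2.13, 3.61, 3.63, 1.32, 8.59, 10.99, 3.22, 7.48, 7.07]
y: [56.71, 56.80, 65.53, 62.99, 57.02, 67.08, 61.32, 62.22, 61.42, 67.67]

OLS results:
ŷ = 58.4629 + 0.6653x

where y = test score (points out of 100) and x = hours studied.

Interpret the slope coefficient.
For each additional hour of study time, predicted test score increases by approximately 0.6653 points.

The slope coefficient β₁ = 0.6653 represents the marginal effect of study time on test score.

Interpretation:
- Study time up by 1 hour → predicted test score increases by 0.6653 points
- This is a linear approximation: the same per-unit change is assumed across the whole observed x range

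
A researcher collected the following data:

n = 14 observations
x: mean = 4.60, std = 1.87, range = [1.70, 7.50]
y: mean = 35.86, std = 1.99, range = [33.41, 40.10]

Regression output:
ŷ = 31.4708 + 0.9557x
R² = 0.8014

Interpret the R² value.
R² = 0.8014 means 80.14% of the variation in y is explained by the linear relationship with x. This indicates a strong fit.

R² (coefficient of determination) measures the proportion of variance in y explained by the regression model.

Here R² = 0.8014:
- Explained: 80.14% of the variation in y
- Unexplained (residual): 100% − 80.14% = 19.86%
- Rule of thumb (below 0.3 weak; 0.3 to below 0.7 moderate; 0.7 and above strong) → strong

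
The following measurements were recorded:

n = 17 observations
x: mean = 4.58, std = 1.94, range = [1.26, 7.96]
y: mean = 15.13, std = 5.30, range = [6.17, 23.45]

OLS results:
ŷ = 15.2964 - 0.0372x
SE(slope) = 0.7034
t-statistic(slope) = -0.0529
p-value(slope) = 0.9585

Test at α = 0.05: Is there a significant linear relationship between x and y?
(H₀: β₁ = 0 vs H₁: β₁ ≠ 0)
p-value = 0.9585 ≥ α = 0.05, so we fail to reject H₀. The relationship is not significant.

Hypothesis test for the slope coefficient:

H₀: β₁ = 0 (no linear relationship)
H₁: β₁ ≠ 0 (linear relationship exists)

Test statistic: t = β̂₁ / SE(β̂₁) = -0.0372 / 0.7034 = -0.0529

With df = 15, the two-sided p-value for |t| = 0.0529 is 0.9585.

Decision rule: reject H₀ if p-value < α.
p-value = 0.9585 ≥ α = 0.05 → fail to reject H₀.

There is not sufficient evidence at the 5% significance level to conclude that a linear relationship exists between x and y.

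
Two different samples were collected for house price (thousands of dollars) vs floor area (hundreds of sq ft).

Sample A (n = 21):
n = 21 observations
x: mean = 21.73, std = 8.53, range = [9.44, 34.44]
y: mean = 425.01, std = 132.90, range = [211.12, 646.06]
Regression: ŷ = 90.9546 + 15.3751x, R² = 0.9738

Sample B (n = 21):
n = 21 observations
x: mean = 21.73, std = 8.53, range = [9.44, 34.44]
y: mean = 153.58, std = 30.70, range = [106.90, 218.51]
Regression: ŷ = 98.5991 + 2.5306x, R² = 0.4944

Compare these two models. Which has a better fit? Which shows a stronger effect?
Model A has the better fit (R² = 0.9738 vs 0.4944). Model A shows the stronger effect (|β₁| = 15.3751 vs 2.5306).

Model Comparison:

Goodness of fit (R²):
- Model A: R² = 0.9738 → 97.38% of variance in house price explained
- Model B: R² = 0.4944 → 49.44% of variance in house price explained
- 0.9738 > 0.4944 → Model A has the better fit

Effect size (slope magnitude):
- Model A: β₁ = 15.3751 → predicted house price rises 15.3751 thousand dollars per additional hundred sq ft of floor area
- Model B: β₁ = 2.5306 → predicted house price rises 2.5306 thousand dollars per additional hundred sq ft of floor area
- |15.3751| > |2.5306| → Model A shows the stronger marginal effect

Note: The two samples could reflect different populations, time periods, or measurement quality.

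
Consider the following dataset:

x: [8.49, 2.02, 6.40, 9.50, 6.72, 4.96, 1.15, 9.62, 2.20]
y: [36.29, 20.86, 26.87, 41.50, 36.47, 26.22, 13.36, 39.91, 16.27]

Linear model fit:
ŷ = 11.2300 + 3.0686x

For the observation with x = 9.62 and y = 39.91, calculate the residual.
Residual = -0.8399

The residual is the difference between the actual value and the predicted value:

Residual = y - ŷ

Step 1: Calculate predicted value
ŷ = 11.2300 + 3.0686 × 9.62
ŷ = 40.7499

Step 2: Calculate residual
Residual = 39.91 - 40.7499
Residual = -0.8399

Interpretation: the model overestimates the actual value by 0.8399 at this point (negative residual → observation lies below the fitted line).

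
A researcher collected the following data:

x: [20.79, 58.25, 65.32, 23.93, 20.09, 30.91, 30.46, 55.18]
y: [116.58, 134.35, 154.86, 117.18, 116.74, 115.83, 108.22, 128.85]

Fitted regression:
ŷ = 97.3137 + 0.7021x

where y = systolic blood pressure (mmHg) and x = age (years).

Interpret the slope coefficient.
On average, blood pressure is about 0.7021 mmHg higher for every extra year of age.

β₁ = 0.7021 is the change in predicted blood pressure (mmHg) per additional year of age.

Interpretation:
- Age up by 1 year → predicted blood pressure increases by 0.7021 mmHg
- The effect is assumed constant over the observed range of x (linearity)
- The sign (+) gives the direction; the magnitude 0.7021 gives the size of the effect per year

The intercept β₀ = 97.3137 is the predicted blood pressure when age = 0; since the smallest observed x is 20.09, this is an extrapolation and mainly anchors the line.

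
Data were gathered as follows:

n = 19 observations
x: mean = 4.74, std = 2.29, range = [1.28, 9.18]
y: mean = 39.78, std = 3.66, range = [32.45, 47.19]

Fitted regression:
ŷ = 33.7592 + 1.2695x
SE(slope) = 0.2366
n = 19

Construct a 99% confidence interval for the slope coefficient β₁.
The 99% CI for β₁ is (0.5838, 1.9552)

Confidence interval for the slope:

The 99% CI for β₁ is: β̂₁ ± t*(α/2, n-2) × SE(β̂₁)

Step 1: Find critical t-value
- Confidence level = 0.99
- Degrees of freedom = n - 2 = 19 - 2 = 17
- t*(α/2, 17) = 2.8982

Step 2: Calculate margin of error
Margin = 2.8982 × 0.2366 = 0.6857

Step 3: Construct interval
CI = 1.2695 ± 0.6857
CI = (0.5838, 1.9552)

Interpretation: We are 99% confident that the true slope β₁ lies between 0.5838 and 1.9552.
The interval does not include 0, suggesting a significant linear relationship.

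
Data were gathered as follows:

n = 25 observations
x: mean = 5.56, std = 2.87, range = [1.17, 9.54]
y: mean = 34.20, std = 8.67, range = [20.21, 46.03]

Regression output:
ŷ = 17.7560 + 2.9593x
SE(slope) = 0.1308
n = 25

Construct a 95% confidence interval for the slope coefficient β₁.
The 95% CI for β₁ is (2.6887, 3.2299)

Confidence interval for the slope:

The 95% CI for β₁ is: β̂₁ ± t*(α/2, n-2) × SE(β̂₁)

Step 1: Find critical t-value
- Confidence level = 0.95
- Degrees of freedom = n - 2 = 25 - 2 = 23
- t*(α/2, 23) = 2.0687

Step 2: Calculate margin of error
Margin = 2.0687 × 0.1308 = 0.2706

Step 3: Construct interval
CI = 2.9593 ± 0.2706
CI = (2.6887, 3.2299)

Interpretation: We are 95% confident that the true slope β₁ lies between 2.6887 and 3.2299.
Both endpoints are positive, so the data support a genuinely positive slope at this confidence level.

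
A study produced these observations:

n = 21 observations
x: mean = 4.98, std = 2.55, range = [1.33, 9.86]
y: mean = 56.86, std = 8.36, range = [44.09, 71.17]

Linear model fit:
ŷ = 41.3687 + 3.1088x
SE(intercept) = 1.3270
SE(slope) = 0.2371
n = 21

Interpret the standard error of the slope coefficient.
SE(β̂₁) = 0.2371 is the estimated standard deviation of the slope estimate across repeated samples; relative to β̂₁ = 3.1088 that is 7.6%, a precise estimate.

SE(β̂₁) = 0.2371 says: if we drew many samples of n = 21 from the same population and refit each time, the fitted slopes would scatter with a standard deviation of roughly 0.2371 around the true β₁.

Relative precision:
- SE / |β̂₁| = 0.2371 / 3.1088 = 7.6%
- Rule of thumb (under 20%: precise; 20% to under 50%: moderately precise; 50% or more: imprecise) → precise

Link to the t-test: t = β̂₁ / SE(β̂₁) = 3.1088 / 0.2371 = 13.1118, the statistic for H₀: β₁ = 0.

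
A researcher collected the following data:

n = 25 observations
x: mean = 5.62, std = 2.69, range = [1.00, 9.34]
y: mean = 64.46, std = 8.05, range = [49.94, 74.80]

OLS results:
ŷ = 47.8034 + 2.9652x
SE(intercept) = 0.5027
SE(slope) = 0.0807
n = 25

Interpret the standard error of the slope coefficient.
SE(slope) = 0.0807 measures the uncertainty in the estimated slope. The coefficient is estimated precisely (SE/|β̂₁| = 2.7%).

SE(β̂₁) = 0.0807 says: if we drew many samples of n = 25 from the same population and refit each time, the fitted slopes would scatter with a standard deviation of roughly 0.0807 around the true β₁.

Relative precision:
- SE / |β̂₁| = 0.0807 / 2.9652 = 2.7%
- Rule of thumb (under 20%: precise; 20% to under 50%: moderately precise; 50% or more: imprecise) → precise

Rough 95% range (±2 SE): 2.9652 ± 0.1614 → (2.8038, 3.1266).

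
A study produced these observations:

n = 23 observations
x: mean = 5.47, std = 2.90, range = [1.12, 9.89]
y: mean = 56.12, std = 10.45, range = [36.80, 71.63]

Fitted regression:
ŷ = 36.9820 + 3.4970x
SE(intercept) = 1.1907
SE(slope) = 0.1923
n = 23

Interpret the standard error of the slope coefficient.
SE(β̂₁) = 0.1923 is the estimated standard deviation of the slope estimate across repeated samples; relative to β̂₁ = 3.4970 that is 5.5%, a precise estimate.

SE(β̂₁) = s / √Sxx, where s is the residual standard deviation and Sxx = Σ(x − x̄)². It is the yardstick for how far β̂₁ = 3.4970 could plausibly be from the true slope.

Relative precision:
- SE / |β̂₁| = 0.1923 / 3.4970 = 5.5%
- Rule of thumb (under 20%: precise; 20% to under 50%: moderately precise; 50% or more: imprecise) → precise

Link to the t-test: t = β̂₁ / SE(β̂₁) = 3.4970 / 0.1923 = 18.1851, the statistic for H₀: β₁ = 0.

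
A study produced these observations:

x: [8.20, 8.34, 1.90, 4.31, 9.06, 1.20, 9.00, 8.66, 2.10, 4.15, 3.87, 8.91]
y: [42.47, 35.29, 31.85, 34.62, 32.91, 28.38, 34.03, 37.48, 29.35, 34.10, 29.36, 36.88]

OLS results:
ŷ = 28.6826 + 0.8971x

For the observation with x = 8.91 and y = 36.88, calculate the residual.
Residual = 0.2042

The residual is the difference between the actual value and the predicted value:

Residual = y - ŷ

Step 1: Calculate predicted value
ŷ = 28.6826 + 0.8971 × 8.91
ŷ = 36.6758

Step 2: Calculate residual
Residual = 36.88 - 36.6758
Residual = 0.2042

The residual is positive, so the observed y = 36.88 sits above the regression line (the line underestimates it by 0.2042).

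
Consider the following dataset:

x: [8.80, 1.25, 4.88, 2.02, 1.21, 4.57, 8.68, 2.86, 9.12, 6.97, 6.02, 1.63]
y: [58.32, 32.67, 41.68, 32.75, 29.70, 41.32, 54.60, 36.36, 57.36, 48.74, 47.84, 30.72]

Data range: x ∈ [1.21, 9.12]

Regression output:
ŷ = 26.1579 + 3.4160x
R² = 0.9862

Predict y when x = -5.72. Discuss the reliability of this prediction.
The equation gives ŷ = 6.6184; however x = -5.72 is 6.93 units below the observed range, so this extrapolated value should not be trusted.

Prediction calculation:
ŷ = 26.1579 + 3.4160 × (-5.72)
ŷ = 6.6184

Reliability:
- Data range: x ∈ [1.21, 9.12]
- Prediction point: x = -5.72 is 6.93 units below the observed range → this is EXTRAPOLATION, not interpolation

Why that matters here:
- There are no observations near this x to validate the fitted line there
- The standard error of prediction grows with (x − x̄)², and x = -5.72 is far from x̄ = 4.83
- Real relationships often flatten, saturate, or turn nonlinear at extremes

Report the number if required, but flag clearly that it is an extrapolation.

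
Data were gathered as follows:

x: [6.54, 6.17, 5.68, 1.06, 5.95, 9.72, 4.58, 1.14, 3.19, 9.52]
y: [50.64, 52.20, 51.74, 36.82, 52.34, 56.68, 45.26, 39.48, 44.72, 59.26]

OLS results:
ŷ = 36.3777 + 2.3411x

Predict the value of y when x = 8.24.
ŷ = 55.6684

To predict y for x = 8.24, substitute into the regression equation:

ŷ = 36.3777 + 2.3411 × 8.24
ŷ = 36.3777 + 19.2907
ŷ = 55.6684

This is the fitted mean response at that x — an individual observation would come with a wider prediction interval.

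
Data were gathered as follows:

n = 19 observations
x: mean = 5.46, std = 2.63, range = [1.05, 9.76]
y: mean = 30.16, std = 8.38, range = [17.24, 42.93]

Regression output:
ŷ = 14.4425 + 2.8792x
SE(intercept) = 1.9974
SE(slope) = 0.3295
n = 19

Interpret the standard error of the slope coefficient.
SE(β̂₁) = 0.3295 is the estimated standard deviation of the slope estimate across repeated samples; relative to β̂₁ = 2.8792 that is 11.4%, a precise estimate.

SE(β̂₁) = 0.3295 says: if we drew many samples of n = 19 from the same population and refit each time, the fitted slopes would scatter with a standard deviation of roughly 0.3295 around the true β₁.

Relative precision:
- SE / |β̂₁| = 0.3295 / 2.8792 = 11.4%
- Rule of thumb (under 20%: precise; 20% to under 50%: moderately precise; 50% or more: imprecise) → precise

Link to the t-test: t = β̂₁ / SE(β̂₁) = 2.8792 / 0.3295 = 8.7381, the statistic for H₀: β₁ = 0.

What drives SE(β̂₁): larger n (here n = 19) → smaller SE; wider spread of x values → smaller SE.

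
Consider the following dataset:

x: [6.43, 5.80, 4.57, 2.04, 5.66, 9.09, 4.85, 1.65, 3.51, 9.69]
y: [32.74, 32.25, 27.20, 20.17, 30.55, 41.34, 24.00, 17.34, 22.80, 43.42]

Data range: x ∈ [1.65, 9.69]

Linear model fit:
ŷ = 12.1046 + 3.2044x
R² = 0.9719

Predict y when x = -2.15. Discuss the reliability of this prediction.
ŷ = 5.2151 (extrapolation — x = -2.15 lies outside [1.65, 9.69], so reliability is low).

Prediction calculation:
ŷ = 12.1046 + 3.2044 × (-2.15)
ŷ = 5.2151

Reliability:
- Data range: x ∈ [1.65, 9.69]
- Prediction point: x = -2.15 is 3.80 units below the observed range → this is EXTRAPOLATION, not interpolation

Why that matters here:
- The standard error of prediction grows with (x − x̄)², and x = -2.15 is far from x̄ = 5.33
- Real relationships often flatten, saturate, or turn nonlinear at extremes

Report the number if required, but flag clearly that it is an extrapolation.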